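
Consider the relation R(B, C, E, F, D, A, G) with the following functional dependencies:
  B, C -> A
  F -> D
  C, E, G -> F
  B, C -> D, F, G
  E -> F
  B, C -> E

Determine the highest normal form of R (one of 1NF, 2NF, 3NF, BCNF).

Candidate key: {B, C}. Prime attributes: {B, C}.
F -> D: {F}⁺ = {D, F}, which is not all of the attributes, so the left side is not a superkey — BCNF is violated.
F -> D determines the non-prime attribute {D} from a non-superkey — 3NF is violated.
No proper subset of a key has a non-prime attribute in its closure, so there is no partial dependency; 2NF holds.

2NF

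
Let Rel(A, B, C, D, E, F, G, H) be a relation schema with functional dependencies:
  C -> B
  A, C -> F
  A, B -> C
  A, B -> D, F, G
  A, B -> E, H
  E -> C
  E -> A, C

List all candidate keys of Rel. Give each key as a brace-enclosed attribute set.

{A, B}, {A, C}, {E}

{E}⁺ = {A, B, C, D, E, F, G, H}, which is every attribute, so {E} is a candidate key.
{A, B}⁺ = {A, B, C, D, E, F, G, H}, which is every attribute, so {A, B} is a candidate key.
{A, C}⁺ = {A, B, C, D, E, F, G, H}, which is every attribute, so {A, C} is a candidate key.
Any other superkey properly contains one of these, so there are no further candidate keys.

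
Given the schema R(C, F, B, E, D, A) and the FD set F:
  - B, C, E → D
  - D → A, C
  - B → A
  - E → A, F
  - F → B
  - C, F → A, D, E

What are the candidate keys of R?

{C, E}, {C, F}, {D, E}, {D, F}

{C, E}⁺ = {A, B, C, D, E, F}, which is every attribute, so {C, E} is a candidate key.
{C, F}⁺ = {A, B, C, D, E, F}, which is every attribute, so {C, F} is a candidate key.
{D, E}⁺ = {A, B, C, D, E, F}, which is every attribute, so {D, E} is a candidate key.
{D, F}⁺ = {A, B, C, D, E, F}, which is every attribute, so {D, F} is a candidate key.
These are minimal and exhaustive — every other superkey contains one of them.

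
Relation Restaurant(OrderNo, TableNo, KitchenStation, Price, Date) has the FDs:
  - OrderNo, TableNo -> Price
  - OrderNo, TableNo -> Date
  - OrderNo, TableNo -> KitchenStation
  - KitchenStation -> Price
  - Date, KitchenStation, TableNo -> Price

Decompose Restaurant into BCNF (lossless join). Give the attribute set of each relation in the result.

Candidate key of the original relation: {OrderNo, TableNo}.
In {Date, KitchenStation, OrderNo, Price, TableNo}, {KitchenStation} is not a superkey ({KitchenStation}⁺ restricted to this set is {KitchenStation, Price}), so split on KitchenStation -> Price into {KitchenStation, Price} and {Date, KitchenStation, OrderNo, TableNo}.
{KitchenStation, Price} has no BCNF violation.
{Date, KitchenStation, OrderNo, TableNo} has no BCNF violation.

{Date, KitchenStation, OrderNo, TableNo}; {KitchenStation, Price}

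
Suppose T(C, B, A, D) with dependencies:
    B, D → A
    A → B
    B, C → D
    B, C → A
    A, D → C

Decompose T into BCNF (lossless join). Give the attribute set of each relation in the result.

Candidate keys of the original relation: {A, C}, {A, D}, {B, C}, {B, D}.
{A, B, C, D}: {A} determines {A, B} here but is not a superkey — split on A → B, giving {A, B} and {A, C, D}.
{A, B} is in BCNF.
{A, C, D} is in BCNF.

{A, B}; {A, C, D}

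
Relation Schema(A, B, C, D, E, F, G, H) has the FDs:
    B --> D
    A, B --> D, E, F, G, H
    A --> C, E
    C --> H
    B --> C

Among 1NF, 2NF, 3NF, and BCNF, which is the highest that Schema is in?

1NF

Candidate key: {A, B}. Prime attributes: {A, B}.
B --> D: {B}⁺ = {B, C, D, H}, which is not all of the attributes, so the left side is not a superkey — BCNF is violated.
B --> D determines the non-prime attribute {D} from a non-superkey — 3NF is violated.
The proper key subset {A} of {A, B} determines non-prime {C, E, H}, so the relation is not even in 2NF.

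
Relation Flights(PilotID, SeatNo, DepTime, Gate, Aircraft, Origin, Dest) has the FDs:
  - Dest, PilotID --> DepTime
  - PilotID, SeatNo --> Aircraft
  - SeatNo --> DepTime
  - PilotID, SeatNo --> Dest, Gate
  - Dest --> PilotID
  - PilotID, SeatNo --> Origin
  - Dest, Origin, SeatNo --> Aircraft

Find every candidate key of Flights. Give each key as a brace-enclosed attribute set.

No FD produces {SeatNo}, so it must be in every candidate key.
{Dest, SeatNo}⁺ = {Aircraft, DepTime, Dest, Gate, Origin, PilotID, SeatNo}, which is every attribute, so {Dest, SeatNo} is a candidate key.
{PilotID, SeatNo}⁺ = {Aircraft, DepTime, Dest, Gate, Origin, PilotID, SeatNo}, which is every attribute, so {PilotID, SeatNo} is a candidate key.
These are minimal and exhaustive — every other superkey contains one of them.

{Dest, SeatNo}, {PilotID, SeatNo}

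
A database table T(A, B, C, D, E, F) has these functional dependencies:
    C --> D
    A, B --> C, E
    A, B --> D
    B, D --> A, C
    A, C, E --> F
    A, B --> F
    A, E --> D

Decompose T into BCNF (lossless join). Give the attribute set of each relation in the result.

{A, B, C, E}; {A, C, E, F}; {C, D}

Candidate keys of the original relation: {A, B}, {B, C}, {B, D}.
In {A, B, C, D, E, F}, {C} is not a superkey ({C}⁺ restricted to this set is {C, D}), so split on C --> D into {C, D} and {A, B, C, E, F}.
{C, D} has no BCNF violation.
In {A, B, C, E, F}, {A, C, E} is not a superkey ({A, C, E}⁺ restricted to this set is {A, C, E, F}), so split on A, C, E --> F into {A, C, E, F} and {A, B, C, E}.
{A, C, E, F} has no BCNF violation.
{A, B, C, E} has no BCNF violation.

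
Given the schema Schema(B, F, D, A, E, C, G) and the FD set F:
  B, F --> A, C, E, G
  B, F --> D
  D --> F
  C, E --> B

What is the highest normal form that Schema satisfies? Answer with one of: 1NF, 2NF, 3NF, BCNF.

Candidate keys: {B, D}, {B, F}, {C, D, E}, {C, E, F}. Prime attributes: {B, C, D, E, F}.
For D --> F we have {D}⁺ = {D, F}; {D} is not a superkey, so BCNF fails.
Since {F} ⊆ prime attributes and every other non-superkey FD also has a prime right side, the schema is in 3NF.

3NF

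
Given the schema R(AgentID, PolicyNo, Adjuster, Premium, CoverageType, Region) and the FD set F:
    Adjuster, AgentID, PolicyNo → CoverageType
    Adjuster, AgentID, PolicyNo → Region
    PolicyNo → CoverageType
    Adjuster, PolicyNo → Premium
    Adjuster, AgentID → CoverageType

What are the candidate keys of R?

{Adjuster, AgentID, PolicyNo}

Attributes never on any right-hand side: {Adjuster, AgentID, PolicyNo} — every candidate key must contain all of them.
{Adjuster, AgentID, PolicyNo}⁺ = {Adjuster, AgentID, CoverageType, PolicyNo, Premium, Region} — all of the relation — so {Adjuster, AgentID, PolicyNo} is a candidate key.
No other minimal set has full closure, so this is the only candidate key.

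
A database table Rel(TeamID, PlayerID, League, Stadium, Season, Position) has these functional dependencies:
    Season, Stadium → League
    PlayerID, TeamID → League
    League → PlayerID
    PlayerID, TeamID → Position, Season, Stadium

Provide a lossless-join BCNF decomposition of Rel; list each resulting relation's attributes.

Candidate keys of the original relation: {League, TeamID}, {PlayerID, TeamID}, {Season, Stadium, TeamID}.
{League, PlayerID, Position, Season, Stadium, TeamID}: {Season, Stadium} determines {League, PlayerID, Season, Stadium} here but is not a superkey — split on Season, Stadium → League, PlayerID, giving {League, PlayerID, Season, Stadium} and {Position, Season, Stadium, TeamID}.
{League, PlayerID, Season, Stadium}: {League} determines {League, PlayerID} here but is not a superkey — split on League → PlayerID, giving {League, PlayerID} and {League, Season, Stadium}.
{League, PlayerID} has no BCNF violation.
{League, Season, Stadium} has no BCNF violation.
{Position, Season, Stadium, TeamID} has no BCNF violation.

{League, PlayerID}; {League, Season, Stadium}; {Position, Season, Stadium, TeamID}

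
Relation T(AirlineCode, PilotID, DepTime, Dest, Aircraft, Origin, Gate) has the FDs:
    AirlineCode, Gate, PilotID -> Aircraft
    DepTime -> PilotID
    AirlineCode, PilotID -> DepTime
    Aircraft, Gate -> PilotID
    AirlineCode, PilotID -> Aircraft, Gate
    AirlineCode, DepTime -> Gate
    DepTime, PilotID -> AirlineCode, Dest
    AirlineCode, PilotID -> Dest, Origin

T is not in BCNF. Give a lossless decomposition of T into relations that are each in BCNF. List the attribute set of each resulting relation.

Candidate keys of the original relation: {Aircraft, AirlineCode, Gate}, {AirlineCode, PilotID}, {DepTime}.
{Aircraft, AirlineCode, DepTime, Dest, Gate, Origin, PilotID}: {Aircraft, Gate} determines {Aircraft, Gate, PilotID} here but is not a superkey — split on Aircraft, Gate -> PilotID, giving {Aircraft, Gate, PilotID} and {Aircraft, AirlineCode, DepTime, Dest, Gate, Origin}.
{Aircraft, Gate, PilotID} has no BCNF violation.
{Aircraft, AirlineCode, DepTime, Dest, Gate, Origin} has no BCNF violation.

{Aircraft, AirlineCode, DepTime, Dest, Gate, Origin}; {Aircraft, Gate, PilotID}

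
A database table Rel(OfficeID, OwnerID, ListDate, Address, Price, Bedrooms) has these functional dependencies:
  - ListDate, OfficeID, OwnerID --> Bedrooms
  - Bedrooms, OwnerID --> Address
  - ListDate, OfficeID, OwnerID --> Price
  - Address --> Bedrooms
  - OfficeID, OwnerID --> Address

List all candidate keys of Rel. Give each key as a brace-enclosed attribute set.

{ListDate, OfficeID, OwnerID}

{ListDate, OfficeID, OwnerID} never appear on the right of any FD, so every key must include all of them.
{ListDate, OfficeID, OwnerID}⁺ = {Address, Bedrooms, ListDate, OfficeID, OwnerID, Price}, which is every attribute, so {ListDate, OfficeID, OwnerID} is a candidate key.
No other minimal set has full closure, so this is the only candidate key.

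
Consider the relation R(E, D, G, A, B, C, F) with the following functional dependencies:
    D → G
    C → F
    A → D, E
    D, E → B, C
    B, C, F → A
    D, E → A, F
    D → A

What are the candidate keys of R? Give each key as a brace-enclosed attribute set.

{A}, {B, C}, {D}

{A}⁺ = {A, B, C, D, E, F, G}, which is every attribute, so {A} is a candidate key.
{D}⁺ = {A, B, C, D, E, F, G}, which is every attribute, so {D} is a candidate key.
{B, C}⁺ = {A, B, C, D, E, F, G}, which is every attribute, so {B, C} is a candidate key.
No proper subset of any of these is a key, and no other minimal superkey exists.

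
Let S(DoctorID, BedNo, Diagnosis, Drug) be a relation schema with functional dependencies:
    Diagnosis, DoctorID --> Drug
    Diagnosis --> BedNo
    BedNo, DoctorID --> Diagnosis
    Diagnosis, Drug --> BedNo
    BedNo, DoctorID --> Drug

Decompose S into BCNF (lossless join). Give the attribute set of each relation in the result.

{BedNo, Diagnosis}; {Diagnosis, DoctorID, Drug}

Candidate keys of the original relation: {BedNo, DoctorID}, {Diagnosis, DoctorID}.
Within {BedNo, Diagnosis, DoctorID, Drug}: {Diagnosis}⁺ ∩ {BedNo, Diagnosis, DoctorID, Drug} = {BedNo, Diagnosis}, not the whole set, so Diagnosis --> BedNo violates BCNF; decompose into {BedNo, Diagnosis} and {Diagnosis, DoctorID, Drug}.
{BedNo, Diagnosis} is in BCNF.
{Diagnosis, DoctorID, Drug} is in BCNF.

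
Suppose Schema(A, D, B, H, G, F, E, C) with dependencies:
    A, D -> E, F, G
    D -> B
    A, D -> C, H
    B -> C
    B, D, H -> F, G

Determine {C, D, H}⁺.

Start with {C, D, H}.
D -> B applies; add {B} → now {B, C, D, H}.
B, D, H -> F, G applies; add {F, G} → now {B, C, D, F, G, H}.
No further FD applies.

{B, C, D, F, G, H}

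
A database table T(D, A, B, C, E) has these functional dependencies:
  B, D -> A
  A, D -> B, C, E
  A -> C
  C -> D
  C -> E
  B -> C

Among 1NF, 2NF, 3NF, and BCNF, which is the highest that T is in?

Candidate keys: {A}, {B}. Prime attributes: {A, B}.
C -> D breaks BCNF: {C}⁺ = {C, D, E}, so {C} is not a superkey.
Because {D} is non-prime and the left side of C -> D is not a superkey, the relation is not in 3NF.
Every candidate key is a single attribute, so no partial dependency is possible; 2NF holds.

2NF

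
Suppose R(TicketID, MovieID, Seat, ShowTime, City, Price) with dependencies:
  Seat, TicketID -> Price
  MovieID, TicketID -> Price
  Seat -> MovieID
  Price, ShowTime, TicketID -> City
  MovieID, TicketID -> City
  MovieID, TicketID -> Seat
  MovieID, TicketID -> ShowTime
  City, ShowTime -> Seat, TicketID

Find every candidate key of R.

{City, ShowTime}, {MovieID, TicketID}, {Price, ShowTime, TicketID}, {Seat, TicketID}

{City, ShowTime} is a candidate key since {City, ShowTime}⁺ = {City, MovieID, Price, Seat, ShowTime, TicketID} covers every attribute.
{MovieID, TicketID} is a candidate key since {MovieID, TicketID}⁺ = {City, MovieID, Price, Seat, ShowTime, TicketID} covers every attribute.
{Seat, TicketID} is a candidate key since {Seat, TicketID}⁺ = {City, MovieID, Price, Seat, ShowTime, TicketID} covers every attribute.
{Price, ShowTime, TicketID} is a candidate key since {Price, ShowTime, TicketID}⁺ = {City, MovieID, Price, Seat, ShowTime, TicketID} covers every attribute.
No proper subset of any of these is a key, and no other minimal superkey exists.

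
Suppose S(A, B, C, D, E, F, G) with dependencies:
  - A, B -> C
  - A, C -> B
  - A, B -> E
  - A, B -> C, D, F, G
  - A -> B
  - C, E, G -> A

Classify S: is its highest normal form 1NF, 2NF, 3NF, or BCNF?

Candidate keys: {A}, {C, E, G}. Prime attributes: {A, C, E, G}.
Each dependency's left side is a superkey — BCNF holds.

BCNF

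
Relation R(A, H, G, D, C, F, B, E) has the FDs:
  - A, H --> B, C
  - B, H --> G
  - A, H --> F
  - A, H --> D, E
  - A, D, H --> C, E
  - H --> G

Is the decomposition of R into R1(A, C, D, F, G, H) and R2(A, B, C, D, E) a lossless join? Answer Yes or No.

Common attributes: {A, C, D}; their closure is {A, C, D}.
R1 ⊄ {A, C, D} and R2 ⊄ {A, C, D}, so the split is lossy.

No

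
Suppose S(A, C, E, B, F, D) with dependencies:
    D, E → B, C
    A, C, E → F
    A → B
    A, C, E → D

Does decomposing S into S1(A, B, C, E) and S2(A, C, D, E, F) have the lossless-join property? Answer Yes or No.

S1 ∩ S2 = {A, C, E}; its closure under F is {A, B, C, D, E, F}.
This includes all of S1, so the common attributes are a superkey of S1 — the join is lossless.

Yes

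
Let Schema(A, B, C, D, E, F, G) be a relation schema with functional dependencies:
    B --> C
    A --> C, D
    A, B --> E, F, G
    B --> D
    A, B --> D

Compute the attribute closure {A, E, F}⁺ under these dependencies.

{A, C, D, E, F}

Start with {A, E, F}.
A --> C, D applies; add {C, D} → now {A, C, D, E, F}.
No further FD applies.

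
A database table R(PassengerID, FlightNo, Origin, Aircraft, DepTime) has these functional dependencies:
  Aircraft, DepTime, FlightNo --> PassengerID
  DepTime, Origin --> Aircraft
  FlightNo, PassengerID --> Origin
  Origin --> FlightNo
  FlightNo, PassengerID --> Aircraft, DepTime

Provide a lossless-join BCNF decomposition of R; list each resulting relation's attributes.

{Aircraft, DepTime, Origin, PassengerID}; {FlightNo, Origin}

Candidate keys of the original relation: {Aircraft, DepTime, FlightNo}, {DepTime, Origin}, {FlightNo, PassengerID}, {Origin, PassengerID}.
Within {Aircraft, DepTime, FlightNo, Origin, PassengerID}: {Origin}⁺ ∩ {Aircraft, DepTime, FlightNo, Origin, PassengerID} = {FlightNo, Origin}, not the whole set, so Origin --> FlightNo violates BCNF; decompose into {FlightNo, Origin} and {Aircraft, DepTime, Origin, PassengerID}.
{FlightNo, Origin} is in BCNF.
{Aircraft, DepTime, Origin, PassengerID} is in BCNF.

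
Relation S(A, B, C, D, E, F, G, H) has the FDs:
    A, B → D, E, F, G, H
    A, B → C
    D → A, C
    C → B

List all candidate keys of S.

{A, B}, {A, C}, {D}

{D}⁺ = {A, B, C, D, E, F, G, H} — all of the relation — so {D} is a candidate key.
{A, B}⁺ = {A, B, C, D, E, F, G, H} — all of the relation — so {A, B} is a candidate key.
{A, C}⁺ = {A, B, C, D, E, F, G, H} — all of the relation — so {A, C} is a candidate key.
These are minimal and exhaustive — every other superkey contains one of them.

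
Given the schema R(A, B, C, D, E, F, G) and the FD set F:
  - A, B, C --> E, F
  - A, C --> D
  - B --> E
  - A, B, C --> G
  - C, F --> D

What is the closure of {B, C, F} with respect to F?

{B, C, D, E, F}

Start with {B, C, F}.
B --> E applies; add {E} → now {B, C, E, F}.
C, F --> D applies; add {D} → now {B, C, D, E, F}.
No further FD applies.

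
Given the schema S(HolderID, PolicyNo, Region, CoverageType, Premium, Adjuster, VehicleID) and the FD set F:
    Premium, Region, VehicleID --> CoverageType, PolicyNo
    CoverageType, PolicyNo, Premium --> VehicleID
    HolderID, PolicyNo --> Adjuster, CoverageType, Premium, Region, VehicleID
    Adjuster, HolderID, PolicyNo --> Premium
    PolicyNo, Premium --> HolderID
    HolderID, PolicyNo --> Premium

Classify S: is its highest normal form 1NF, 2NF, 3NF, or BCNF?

Candidate keys: {HolderID, PolicyNo}, {PolicyNo, Premium}, {Premium, Region, VehicleID}. Prime attributes: {HolderID, PolicyNo, Premium, Region, VehicleID}.
Each dependency's left side is a superkey — BCNF holds.

BCNF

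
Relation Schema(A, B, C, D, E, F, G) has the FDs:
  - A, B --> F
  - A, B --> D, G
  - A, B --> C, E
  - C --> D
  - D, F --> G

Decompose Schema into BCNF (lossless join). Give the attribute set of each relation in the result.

Candidate key of the original relation: {A, B}.
Within {A, B, C, D, E, F, G}: {C}⁺ ∩ {A, B, C, D, E, F, G} = {C, D}, not the whole set, so C --> D violates BCNF; decompose into {C, D} and {A, B, C, E, F, G}.
{C, D} is in BCNF.
Within {A, B, C, E, F, G}: {C, F}⁺ ∩ {A, B, C, E, F, G} = {C, F, G}, not the whole set, so C, F --> G violates BCNF; decompose into {C, F, G} and {A, B, C, E, F}.
{C, F, G} is in BCNF.
{A, B, C, E, F} is in BCNF.

{A, B, C, E, F}; {C, D}; {C, F, G}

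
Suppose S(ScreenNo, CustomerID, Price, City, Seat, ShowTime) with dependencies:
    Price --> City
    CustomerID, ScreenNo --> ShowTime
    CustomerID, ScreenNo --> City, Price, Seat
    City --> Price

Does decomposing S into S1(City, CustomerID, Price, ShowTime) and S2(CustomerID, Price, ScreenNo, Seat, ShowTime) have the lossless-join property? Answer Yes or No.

Common attributes: {CustomerID, Price, ShowTime}; their closure is {City, CustomerID, Price, ShowTime}.
S1 is contained in that closure, so S1 ∩ S2 --> S1 holds and the join is lossless.

Yes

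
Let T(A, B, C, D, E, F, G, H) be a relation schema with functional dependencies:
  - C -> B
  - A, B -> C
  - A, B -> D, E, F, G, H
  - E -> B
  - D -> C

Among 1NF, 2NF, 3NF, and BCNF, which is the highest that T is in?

3NF

Candidate keys: {A, B}, {A, C}, {A, D}, {A, E}. Prime attributes: {A, B, C, D, E}.
C -> B: {C}⁺ = {B, C}, which is not all of the attributes, so the left side is not a superkey — BCNF is violated.
Since {B} ⊆ prime attributes and every other non-superkey FD also has a prime right side, the schema is in 3NF.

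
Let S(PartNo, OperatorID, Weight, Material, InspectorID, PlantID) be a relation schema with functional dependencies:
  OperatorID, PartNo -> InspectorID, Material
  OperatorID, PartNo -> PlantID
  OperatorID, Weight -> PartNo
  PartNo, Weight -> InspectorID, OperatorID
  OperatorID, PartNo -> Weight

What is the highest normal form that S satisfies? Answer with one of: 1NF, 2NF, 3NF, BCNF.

Candidate keys: {OperatorID, PartNo}, {OperatorID, Weight}, {PartNo, Weight}. Prime attributes: {OperatorID, PartNo, Weight}.
Each dependency's left side is a superkey — BCNF holds.

BCNF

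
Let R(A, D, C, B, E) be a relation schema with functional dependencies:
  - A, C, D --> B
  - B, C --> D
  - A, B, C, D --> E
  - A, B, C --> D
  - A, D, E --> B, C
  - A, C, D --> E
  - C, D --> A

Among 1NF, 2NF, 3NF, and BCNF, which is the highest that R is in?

Candidate keys: {A, D, E}, {B, C}, {C, D}. Prime attributes: {A, B, C, D, E}.
Every FD has a superkey on the left, so the relation is in BCNF.

BCNF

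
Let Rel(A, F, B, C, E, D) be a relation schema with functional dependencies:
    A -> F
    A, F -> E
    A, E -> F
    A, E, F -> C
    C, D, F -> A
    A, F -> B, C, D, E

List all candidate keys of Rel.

{A}⁺ = {A, B, C, D, E, F} — all of the relation — so {A} is a candidate key.
{C, D, F}⁺ = {A, B, C, D, E, F} — all of the relation — so {C, D, F} is a candidate key.
These are minimal and exhaustive — every other superkey contains one of them.

{A}, {C, D, F}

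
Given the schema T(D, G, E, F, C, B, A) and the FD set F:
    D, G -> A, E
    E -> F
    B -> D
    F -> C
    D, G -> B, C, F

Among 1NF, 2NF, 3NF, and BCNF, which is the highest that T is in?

2NF

Candidate keys: {B, G}, {D, G}. Prime attributes: {B, D, G}.
For E -> F we have {E}⁺ = {C, E, F}; {E} is not a superkey, so BCNF fails.
E -> F has non-prime {F} on the right and a non-superkey on the left, so 3NF fails.
Checking every proper subset of each key, none determines a non-prime attribute — 2NF is satisfied.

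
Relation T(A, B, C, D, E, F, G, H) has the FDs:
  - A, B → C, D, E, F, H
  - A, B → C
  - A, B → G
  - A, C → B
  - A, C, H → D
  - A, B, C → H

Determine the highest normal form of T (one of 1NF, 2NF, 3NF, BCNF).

BCNF

Candidate keys: {A, B}, {A, C}. Prime attributes: {A, B, C}.
Every FD has a superkey on the left, so the relation is in BCNF.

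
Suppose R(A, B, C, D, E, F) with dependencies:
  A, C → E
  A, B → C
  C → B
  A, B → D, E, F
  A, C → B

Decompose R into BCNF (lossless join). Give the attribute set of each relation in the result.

{A, C, D, E, F}; {B, C}

Candidate keys of the original relation: {A, B}, {A, C}.
{A, B, C, D, E, F}: {C} determines {B, C} here but is not a superkey — split on C → B, giving {B, C} and {A, C, D, E, F}.
{B, C} is in BCNF.
{A, C, D, E, F} is in BCNF.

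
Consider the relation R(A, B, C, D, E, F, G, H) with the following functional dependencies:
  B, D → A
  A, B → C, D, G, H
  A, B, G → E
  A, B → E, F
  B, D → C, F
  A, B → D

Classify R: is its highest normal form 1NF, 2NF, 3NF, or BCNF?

Candidate keys: {A, B}, {B, D}. Prime attributes: {A, B, D}.
Each dependency's left side is a superkey — BCNF holds.

BCNF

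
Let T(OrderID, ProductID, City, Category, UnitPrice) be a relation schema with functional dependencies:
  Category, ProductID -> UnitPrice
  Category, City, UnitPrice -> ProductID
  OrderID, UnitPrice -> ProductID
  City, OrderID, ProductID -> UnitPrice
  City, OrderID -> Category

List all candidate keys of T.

No FD produces {City, OrderID}, so they must be in every candidate key.
Closure of {City, OrderID, ProductID} is {Category, City, OrderID, ProductID, UnitPrice}, the whole schema; {City, OrderID, ProductID} is a candidate key.
Closure of {City, OrderID, UnitPrice} is {Category, City, OrderID, ProductID, UnitPrice}, the whole schema; {City, OrderID, UnitPrice} is a candidate key.
Any other superkey properly contains one of these, so there are no further candidate keys.

{City, OrderID, ProductID}, {City, OrderID, UnitPrice}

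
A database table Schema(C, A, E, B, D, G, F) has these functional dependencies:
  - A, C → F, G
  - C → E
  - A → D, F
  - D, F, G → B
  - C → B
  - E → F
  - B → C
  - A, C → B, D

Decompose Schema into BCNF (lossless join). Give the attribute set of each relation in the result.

Candidate keys of the original relation: {A, B}, {A, C}, {A, G}.
Within {A, B, C, D, E, F, G}: {C}⁺ ∩ {A, B, C, D, E, F, G} = {B, C, E, F}, not the whole set, so C → B, E, F violates BCNF; decompose into {B, C, E, F} and {A, C, D, G}.
Within {B, C, E, F}: {E}⁺ ∩ {B, C, E, F} = {E, F}, not the whole set, so E → F violates BCNF; decompose into {E, F} and {B, C, E}.
{E, F} is in BCNF.
{B, C, E} is in BCNF.
Within {A, C, D, G}: {A}⁺ ∩ {A, C, D, G} = {A, D}, not the whole set, so A → D violates BCNF; decompose into {A, D} and {A, C, G}.
{A, D} is in BCNF.
{A, C, G} is in BCNF.

{A, C, G}; {A, D}; {B, C, E}; {E, F}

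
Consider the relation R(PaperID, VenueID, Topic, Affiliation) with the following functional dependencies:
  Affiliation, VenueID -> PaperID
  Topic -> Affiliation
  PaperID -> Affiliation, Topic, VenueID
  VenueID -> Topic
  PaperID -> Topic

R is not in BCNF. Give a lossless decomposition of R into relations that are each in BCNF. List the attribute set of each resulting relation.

Candidate keys of the original relation: {PaperID}, {VenueID}.
Within {Affiliation, PaperID, Topic, VenueID}: {Topic}⁺ ∩ {Affiliation, PaperID, Topic, VenueID} = {Affiliation, Topic}, not the whole set, so Topic -> Affiliation violates BCNF; decompose into {Affiliation, Topic} and {PaperID, Topic, VenueID}.
{Affiliation, Topic}: every determinant is a superkey — BCNF.
{PaperID, Topic, VenueID}: every determinant is a superkey — BCNF.

{Affiliation, Topic}; {PaperID, Topic, VenueID}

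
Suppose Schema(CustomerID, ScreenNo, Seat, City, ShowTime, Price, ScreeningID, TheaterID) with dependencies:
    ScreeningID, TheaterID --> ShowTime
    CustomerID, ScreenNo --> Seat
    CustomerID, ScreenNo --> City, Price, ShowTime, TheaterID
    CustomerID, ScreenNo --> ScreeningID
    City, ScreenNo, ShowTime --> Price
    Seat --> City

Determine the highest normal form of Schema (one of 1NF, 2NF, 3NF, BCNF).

2NF

Candidate key: {CustomerID, ScreenNo}. Prime attributes: {CustomerID, ScreenNo}.
For ScreeningID, TheaterID --> ShowTime we have {ScreeningID, TheaterID}⁺ = {ScreeningID, ShowTime, TheaterID}; {ScreeningID, TheaterID} is not a superkey, so BCNF fails.
ScreeningID, TheaterID --> ShowTime has non-prime {ShowTime} on the right and a non-superkey on the left, so 3NF fails.
No proper subset of a key has a non-prime attribute in its closure, so there is no partial dependency; 2NF holds.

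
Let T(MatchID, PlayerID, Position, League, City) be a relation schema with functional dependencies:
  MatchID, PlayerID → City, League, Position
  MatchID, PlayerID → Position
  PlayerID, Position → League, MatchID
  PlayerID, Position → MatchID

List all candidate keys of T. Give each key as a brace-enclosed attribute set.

{MatchID, PlayerID}, {PlayerID, Position}

{PlayerID} never appears on the right of any FD, so every key must include it.
{MatchID, PlayerID} is a candidate key since {MatchID, PlayerID}⁺ = {City, League, MatchID, PlayerID, Position} covers every attribute.
{PlayerID, Position} is a candidate key since {PlayerID, Position}⁺ = {City, League, MatchID, PlayerID, Position} covers every attribute.
No proper subset of any of these is a key, and no other minimal superkey exists.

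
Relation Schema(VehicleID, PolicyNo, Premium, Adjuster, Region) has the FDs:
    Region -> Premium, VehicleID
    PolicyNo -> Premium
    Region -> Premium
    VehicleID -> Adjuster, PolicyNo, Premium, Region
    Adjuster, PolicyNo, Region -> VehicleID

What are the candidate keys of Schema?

Closure of {Region} is {Adjuster, PolicyNo, Premium, Region, VehicleID}, the whole schema; {Region} is a candidate key.
Closure of {VehicleID} is {Adjuster, PolicyNo, Premium, Region, VehicleID}, the whole schema; {VehicleID} is a candidate key.
These are minimal and exhaustive — every other superkey contains one of them.

{Region}, {VehicleID}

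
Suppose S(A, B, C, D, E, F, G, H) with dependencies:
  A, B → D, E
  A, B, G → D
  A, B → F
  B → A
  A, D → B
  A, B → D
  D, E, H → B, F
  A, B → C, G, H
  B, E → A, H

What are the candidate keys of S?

{A, D}, {B}, {D, E, H}

{B}⁺ = {A, B, C, D, E, F, G, H}, which is every attribute, so {B} is a candidate key.
{A, D}⁺ = {A, B, C, D, E, F, G, H}, which is every attribute, so {A, D} is a candidate key.
{D, E, H}⁺ = {A, B, C, D, E, F, G, H}, which is every attribute, so {D, E, H} is a candidate key.
These are minimal and exhaustive — every other superkey contains one of them.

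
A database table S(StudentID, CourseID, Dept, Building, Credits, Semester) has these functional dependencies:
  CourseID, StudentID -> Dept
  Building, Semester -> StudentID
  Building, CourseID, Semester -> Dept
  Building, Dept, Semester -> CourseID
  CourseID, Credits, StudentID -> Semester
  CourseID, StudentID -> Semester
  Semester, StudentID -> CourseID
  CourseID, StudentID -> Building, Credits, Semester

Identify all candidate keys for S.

{Building, Semester}, {CourseID, StudentID}, {Semester, StudentID}

{Building, Semester}⁺ = {Building, CourseID, Credits, Dept, Semester, StudentID} — all of the relation — so {Building, Semester} is a candidate key.
{CourseID, StudentID}⁺ = {Building, CourseID, Credits, Dept, Semester, StudentID} — all of the relation — so {CourseID, StudentID} is a candidate key.
{Semester, StudentID}⁺ = {Building, CourseID, Credits, Dept, Semester, StudentID} — all of the relation — so {Semester, StudentID} is a candidate key.
Any other superkey properly contains one of these, so there are no further candidate keys.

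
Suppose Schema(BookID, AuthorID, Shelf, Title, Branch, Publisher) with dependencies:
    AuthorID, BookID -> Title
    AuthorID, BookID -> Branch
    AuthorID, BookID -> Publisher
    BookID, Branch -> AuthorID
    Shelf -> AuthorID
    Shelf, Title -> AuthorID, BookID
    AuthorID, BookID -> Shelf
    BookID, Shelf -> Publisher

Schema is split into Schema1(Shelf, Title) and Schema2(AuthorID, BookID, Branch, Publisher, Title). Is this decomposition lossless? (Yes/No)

Common attributes: {Title}; their closure is {Title}.
Neither Schema1 nor Schema2 is contained in that closure, so the decomposition is lossy.

No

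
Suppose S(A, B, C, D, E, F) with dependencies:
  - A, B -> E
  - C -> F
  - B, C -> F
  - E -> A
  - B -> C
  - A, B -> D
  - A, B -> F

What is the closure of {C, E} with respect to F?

Start with {C, E}.
C -> F applies; add {F} → now {C, E, F}.
E -> A applies; add {A} → now {A, C, E, F}.
No further FD applies.

{A, C, E, F}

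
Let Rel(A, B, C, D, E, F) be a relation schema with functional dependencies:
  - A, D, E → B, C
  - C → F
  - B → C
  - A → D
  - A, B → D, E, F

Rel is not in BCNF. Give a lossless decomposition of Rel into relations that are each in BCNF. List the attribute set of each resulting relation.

Candidate keys of the original relation: {A, B}, {A, E}.
In {A, B, C, D, E, F}, {C} is not a superkey ({C}⁺ restricted to this set is {C, F}), so split on C → F into {C, F} and {A, B, C, D, E}.
{C, F} is in BCNF.
In {A, B, C, D, E}, {B} is not a superkey ({B}⁺ restricted to this set is {B, C}), so split on B → C into {B, C} and {A, B, D, E}.
{B, C} is in BCNF.
In {A, B, D, E}, {A} is not a superkey ({A}⁺ restricted to this set is {A, D}), so split on A → D into {A, D} and {A, B, E}.
{A, D} is in BCNF.
{A, B, E} is in BCNF.

{A, B, E}; {A, D}; {B, C}; {C, F}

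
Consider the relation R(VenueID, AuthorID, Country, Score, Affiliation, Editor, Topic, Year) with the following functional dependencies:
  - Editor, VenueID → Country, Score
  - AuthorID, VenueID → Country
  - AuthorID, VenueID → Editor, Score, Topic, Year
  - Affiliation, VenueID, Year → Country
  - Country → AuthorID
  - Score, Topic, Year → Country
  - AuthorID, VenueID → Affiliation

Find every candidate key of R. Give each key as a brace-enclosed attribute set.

{VenueID} never appears on the right of any FD, so every key must include it.
Closure of {AuthorID, VenueID} is {Affiliation, AuthorID, Country, Editor, Score, Topic, VenueID, Year}, the whole schema; {AuthorID, VenueID} is a candidate key.
Closure of {Country, VenueID} is {Affiliation, AuthorID, Country, Editor, Score, Topic, VenueID, Year}, the whole schema; {Country, VenueID} is a candidate key.
Closure of {Editor, VenueID} is {Affiliation, AuthorID, Country, Editor, Score, Topic, VenueID, Year}, the whole schema; {Editor, VenueID} is a candidate key.
Closure of {Affiliation, VenueID, Year} is {Affiliation, AuthorID, Country, Editor, Score, Topic, VenueID, Year}, the whole schema; {Affiliation, VenueID, Year} is a candidate key.
Closure of {Score, Topic, VenueID, Year} is {Affiliation, AuthorID, Country, Editor, Score, Topic, VenueID, Year}, the whole schema; {Score, Topic, VenueID, Year} is a candidate key.
Any other superkey properly contains one of these, so there are no further candidate keys.

{Affiliation, VenueID, Year}, {AuthorID, VenueID}, {Country, VenueID}, {Editor, VenueID}, {Score, Topic, VenueID, Year}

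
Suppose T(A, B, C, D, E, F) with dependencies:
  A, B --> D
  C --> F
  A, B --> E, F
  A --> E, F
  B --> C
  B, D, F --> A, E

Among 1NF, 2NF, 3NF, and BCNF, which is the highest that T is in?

1NF

Candidate keys: {A, B}, {B, D}. Prime attributes: {A, B, D}.
C --> F: {C}⁺ = {C, F}, which is not all of the attributes, so the left side is not a superkey — BCNF is violated.
C --> F has non-prime {F} on the right and a non-superkey on the left, so 3NF fails.
The proper key subset {A} of {A, B} determines non-prime {E, F}, so the relation is not even in 2NF.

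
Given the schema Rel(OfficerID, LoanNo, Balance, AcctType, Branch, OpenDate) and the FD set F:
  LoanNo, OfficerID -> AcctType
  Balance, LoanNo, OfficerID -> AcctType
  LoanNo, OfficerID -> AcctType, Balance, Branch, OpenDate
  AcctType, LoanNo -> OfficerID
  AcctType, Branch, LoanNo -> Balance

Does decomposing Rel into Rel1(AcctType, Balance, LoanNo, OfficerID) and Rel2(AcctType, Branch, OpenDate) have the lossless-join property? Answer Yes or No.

Rel1 ∩ Rel2 = {AcctType}; its closure under F is {AcctType}.
Neither Rel1 nor Rel2 is contained in that closure, so the decomposition is lossy.

No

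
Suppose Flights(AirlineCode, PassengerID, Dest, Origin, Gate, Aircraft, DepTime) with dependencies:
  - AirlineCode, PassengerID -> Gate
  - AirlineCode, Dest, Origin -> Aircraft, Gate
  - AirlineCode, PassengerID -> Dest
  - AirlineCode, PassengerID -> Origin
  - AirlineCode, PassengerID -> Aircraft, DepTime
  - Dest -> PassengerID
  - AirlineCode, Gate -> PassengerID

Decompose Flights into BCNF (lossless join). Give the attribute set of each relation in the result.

{Aircraft, AirlineCode, DepTime, Dest, Gate, Origin}; {Dest, PassengerID}

Candidate keys of the original relation: {AirlineCode, Dest}, {AirlineCode, Gate}, {AirlineCode, PassengerID}.
{Aircraft, AirlineCode, DepTime, Dest, Gate, Origin, PassengerID}: {Dest} determines {Dest, PassengerID} here but is not a superkey — split on Dest -> PassengerID, giving {Dest, PassengerID} and {Aircraft, AirlineCode, DepTime, Dest, Gate, Origin}.
{Dest, PassengerID} has no BCNF violation.
{Aircraft, AirlineCode, DepTime, Dest, Gate, Origin} has no BCNF violation.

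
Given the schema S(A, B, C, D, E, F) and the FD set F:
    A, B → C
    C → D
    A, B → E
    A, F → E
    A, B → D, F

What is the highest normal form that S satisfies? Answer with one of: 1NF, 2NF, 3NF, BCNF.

2NF

Candidate key: {A, B}. Prime attributes: {A, B}.
C → D breaks BCNF: {C}⁺ = {C, D}, so {C} is not a superkey.
C → D determines the non-prime attribute {D} from a non-superkey — 3NF is violated.
No proper subset of a key has a non-prime attribute in its closure, so there is no partial dependency; 2NF holds.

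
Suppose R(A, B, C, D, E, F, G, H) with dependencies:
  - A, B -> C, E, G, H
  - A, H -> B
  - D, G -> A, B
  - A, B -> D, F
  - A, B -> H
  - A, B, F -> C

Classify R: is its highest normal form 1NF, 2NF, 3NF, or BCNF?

Candidate keys: {A, B}, {A, H}, {D, G}. Prime attributes: {A, B, D, G, H}.
Every FD has a superkey on the left, so the relation is in BCNF.

BCNF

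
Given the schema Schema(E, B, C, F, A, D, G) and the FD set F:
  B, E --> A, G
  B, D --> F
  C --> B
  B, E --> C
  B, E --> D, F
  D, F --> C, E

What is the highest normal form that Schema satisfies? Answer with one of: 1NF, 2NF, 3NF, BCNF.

3NF

Candidate keys: {B, D}, {B, E}, {C, D}, {C, E}, {D, F}. Prime attributes: {B, C, D, E, F}.
For C --> B we have {C}⁺ = {B, C}; {C} is not a superkey, so BCNF fails.
Its right-hand attributes {B} are all prime, as are those of every other non-superkey FD — the relation is in 3NF.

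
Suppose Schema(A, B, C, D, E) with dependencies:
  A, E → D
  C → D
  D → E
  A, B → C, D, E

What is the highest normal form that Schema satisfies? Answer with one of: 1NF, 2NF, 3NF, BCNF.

Candidate key: {A, B}. Prime attributes: {A, B}.
For A, E → D we have {A, E}⁺ = {A, D, E}; {A, E} is not a superkey, so BCNF fails.
A, E → D determines the non-prime attribute {D} from a non-superkey — 3NF is violated.
Checking every proper subset of each key, none determines a non-prime attribute — 2NF is satisfied.

2NF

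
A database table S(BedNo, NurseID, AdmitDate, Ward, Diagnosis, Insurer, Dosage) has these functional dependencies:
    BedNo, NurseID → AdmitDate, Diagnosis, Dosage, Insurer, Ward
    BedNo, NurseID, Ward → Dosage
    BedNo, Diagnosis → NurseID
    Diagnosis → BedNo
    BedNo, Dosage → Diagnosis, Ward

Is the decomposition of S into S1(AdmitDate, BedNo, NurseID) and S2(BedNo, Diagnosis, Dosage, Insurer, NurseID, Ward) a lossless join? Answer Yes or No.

Yes

Common attributes: {BedNo, NurseID}; their closure is {AdmitDate, BedNo, Diagnosis, Dosage, Insurer, NurseID, Ward}.
S1 is contained in that closure, so S1 ∩ S2 → S1 holds and the join is lossless.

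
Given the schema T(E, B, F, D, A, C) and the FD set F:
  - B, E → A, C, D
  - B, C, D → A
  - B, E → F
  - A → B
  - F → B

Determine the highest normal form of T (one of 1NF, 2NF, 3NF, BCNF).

Candidate keys: {A, E}, {B, E}, {E, F}. Prime attributes: {A, B, E, F}.
B, C, D → A: {B, C, D}⁺ = {A, B, C, D}, which is not all of the attributes, so the left side is not a superkey — BCNF is violated.
Its right-hand attributes {A} are all prime, as are those of every other non-superkey FD — the relation is in 3NF.

3NF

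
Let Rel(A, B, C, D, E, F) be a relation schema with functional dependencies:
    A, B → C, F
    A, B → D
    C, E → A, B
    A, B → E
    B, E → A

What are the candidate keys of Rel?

{A, B} is a candidate key since {A, B}⁺ = {A, B, C, D, E, F} covers every attribute.
{B, E} is a candidate key since {B, E}⁺ = {A, B, C, D, E, F} covers every attribute.
{C, E} is a candidate key since {C, E}⁺ = {A, B, C, D, E, F} covers every attribute.
No proper subset of any of these is a key, and no other minimal superkey exists.

{A, B}, {B, E}, {C, E}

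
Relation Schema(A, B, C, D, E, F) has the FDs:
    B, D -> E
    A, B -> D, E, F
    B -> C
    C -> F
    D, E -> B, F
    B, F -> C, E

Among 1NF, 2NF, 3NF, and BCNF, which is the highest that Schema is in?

Candidate keys: {A, B}, {A, D, E}. Prime attributes: {A, B, D, E}.
For B, D -> E we have {B, D}⁺ = {B, C, D, E, F}; {B, D} is not a superkey, so BCNF fails.
B -> C determines the non-prime attribute {C} from a non-superkey — 3NF is violated.
Since {B} ⊂ {A, B} and {B}⁺ ⊇ {C, F} with {C, F} non-prime, there is a partial dependency; 2NF fails.

1NF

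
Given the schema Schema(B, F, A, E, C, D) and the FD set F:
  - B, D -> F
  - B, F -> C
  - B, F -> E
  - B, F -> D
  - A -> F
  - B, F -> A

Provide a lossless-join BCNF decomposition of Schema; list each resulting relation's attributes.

{A, B, C, D, E}; {A, F}

Candidate keys of the original relation: {A, B}, {B, D}, {B, F}.
Within {A, B, C, D, E, F}: {A}⁺ ∩ {A, B, C, D, E, F} = {A, F}, not the whole set, so A -> F violates BCNF; decompose into {A, F} and {A, B, C, D, E}.
{A, F} has no BCNF violation.
{A, B, C, D, E} has no BCNF violation.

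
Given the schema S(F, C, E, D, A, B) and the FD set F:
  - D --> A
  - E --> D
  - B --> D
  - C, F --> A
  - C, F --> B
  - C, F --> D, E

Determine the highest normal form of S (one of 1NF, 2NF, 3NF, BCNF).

2NF

Candidate key: {C, F}. Prime attributes: {C, F}.
For D --> A we have {D}⁺ = {A, D}; {D} is not a superkey, so BCNF fails.
D --> A has non-prime {A} on the right and a non-superkey on the left, so 3NF fails.
No proper subset of a key has a non-prime attribute in its closure, so there is no partial dependency; 2NF holds.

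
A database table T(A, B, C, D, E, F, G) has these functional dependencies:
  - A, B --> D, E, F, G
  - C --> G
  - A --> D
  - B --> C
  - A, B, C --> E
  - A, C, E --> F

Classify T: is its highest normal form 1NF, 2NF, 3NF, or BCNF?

Candidate key: {A, B}. Prime attributes: {A, B}.
C --> G: {C}⁺ = {C, G}, which is not all of the attributes, so the left side is not a superkey — BCNF is violated.
Because {G} is non-prime and the left side of C --> G is not a superkey, the relation is not in 3NF.
The proper key subset {A} of {A, B} determines non-prime {D}, so the relation is not even in 2NF.

1NF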